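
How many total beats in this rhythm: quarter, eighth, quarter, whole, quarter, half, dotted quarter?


Beat values:
  quarter = 1 beat
  eighth = 0.5 beats
  quarter = 1 beat
  whole = 4 beats
  quarter = 1 beat
  half = 2 beats
  dotted quarter = 1.5 beats
Sum = 1 + 0.5 + 1 + 4 + 1 + 2 + 1.5
= 11 beats


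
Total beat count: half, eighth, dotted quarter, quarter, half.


Step by step:
Beat values:
  half = 2 beats
  eighth = 0.5 beats
  dotted quarter = 1.5 beats
  quarter = 1 beat
  half = 2 beats
Sum = 2 + 0.5 + 1.5 + 1 + 2
= 7 beats


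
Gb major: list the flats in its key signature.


Solution.
Flat major keys: C(0), F(1), Bb(2), Eb(3), Ab(4), Db(5), Gb(6), Cb(7)
Gb major has 6 flats
Order of flats: Bb Eb Ab Db Gb Cb Fb → first 6: Bb, Eb, Ab, Db, Gb, Cb
= Bb, Eb, Ab, Db, Gb, Cb


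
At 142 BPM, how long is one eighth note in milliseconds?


Step by step:
One quarter-note beat = 60000 / BPM = 60000 / 142 ms
Eighth note = 1/2 × quarter note
Duration = 1/2 × 60000 / 142 = 30000 / 142
= 211.3 ms


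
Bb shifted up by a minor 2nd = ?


Step by step:
minor 2nd: 2 letter names, 1 semitones
Letter: B + 1 → C
Pitch: Bb + 1 semitones, spelled as a C → Cb
= Cb


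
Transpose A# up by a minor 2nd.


Reasoning:
minor 2nd: 2 letter names, 1 semitones
Letter: A + 1 → B
Pitch: A# + 1 semitones, spelled as a B → B
= B


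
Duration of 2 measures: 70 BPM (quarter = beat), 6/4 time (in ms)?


Quarter-note beat duration = 60000 / 70 ms
Beats per measure (6/4) = 6
One measure = 6 × 60000 / 70 = 360000 / 70 ms
2 measures = 2 × 360000 / 70 = 720000 / 70
= 10285.7 ms


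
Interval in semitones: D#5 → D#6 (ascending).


Absolute semitone position = octave×12 + chromatic position
D#5: 5×12 + 3 = 63
D#6: 6×12 + 3 = 75
Difference = 75 - 63 = 12
= 12 semitones


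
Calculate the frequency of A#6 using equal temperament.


Step by step:
f = 440 × 2^(n/12) where n = semitones from A4
A#6: 25 semitones from A4
f = 440 × 2^(25/12)
f = 1864.66 Hz


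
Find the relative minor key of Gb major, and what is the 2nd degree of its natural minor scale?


The relative minor shares the major's key signature and starts on its 6th degree
6th degree = a major 6th above the tonic; a major 6th above Gb is Eb
→ relative minor of Gb major is Eb minor
Eb natural minor scale: Eb F Gb Ab Bb Cb Db
= Eb minor; 2nd degree = F


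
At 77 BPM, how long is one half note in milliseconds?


One quarter-note beat = 60000 / BPM = 60000 / 77 ms
Half note = 2 × quarter note
Duration = 2 × 60000 / 77 = 120000 / 77
= 1558.4 ms


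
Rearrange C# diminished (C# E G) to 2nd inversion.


Working:
Root position: C# E G
2nd inversion: move root and 3rd up an octave
Bass note: G
Notes (bottom to top) = G C# E


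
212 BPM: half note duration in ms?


One quarter-note beat = 60000 / BPM = 60000 / 212 ms
Half note = 2 × quarter note
Duration = 2 × 60000 / 212 = 120000 / 212
= 566.0 ms


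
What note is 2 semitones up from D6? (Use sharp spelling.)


D6: chromatic position 2 in octave 6 → absolute = 6×12 + 2 = 74
Transpose up 2: 74 + 2 = 76
76 = 6×12 + 4 → E in octave 6
Result = E6


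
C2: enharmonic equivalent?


Enharmonic notes sound the same pitch but are spelled with different letter names
C and B# name the same pitch class
Octave numbers change at C, so C2 = B#1
= B#1


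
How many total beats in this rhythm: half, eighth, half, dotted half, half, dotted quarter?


Step by step:
Beat values:
  half = 2 beats
  eighth = 0.5 beats
  half = 2 beats
  dotted half = 3 beats
  half = 2 beats
  dotted quarter = 1.5 beats
Sum = 2 + 0.5 + 2 + 3 + 2 + 1.5
= 11 beats


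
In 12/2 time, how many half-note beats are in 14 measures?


Step by step:
Time signature 12/2: the bottom number 2 means the half note gets one count
The top number 12 means 12 half-note beats per measure
Total = 12 × 14 measures
= 168 half-note beats


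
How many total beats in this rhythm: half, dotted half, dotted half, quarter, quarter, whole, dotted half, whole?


Let's work it out.
Beat values:
  half = 2 beats
  dotted half = 3 beats
  dotted half = 3 beats
  quarter = 1 beat
  quarter = 1 beat
  whole = 4 beats
  dotted half = 3 beats
  whole = 4 beats
Sum = 2 + 3 + 3 + 1 + 1 + 4 + 3 + 4
= 21 beats


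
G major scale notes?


Reasoning:
Major scale pattern: W-W-H-W-W-W-H (2-2-1-2-2-2-1 semitones)
Starting from G:
  G + 2 semitones → A
  A + 2 semitones → B
  B + 1 semitone → C
  C + 2 semitones → D
  D + 2 semitones → E
  E + 2 semitones → F#
  F# + 1 semitone → G
Scale = G A B C D E F#


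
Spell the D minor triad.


Let's work it out.
Minor triad = root + minor 3rd (3 semitones) + perfect 5th (7 semitones)
A triad on D stacks thirds, so the chord tones use letter names D-F-A
Root: D
Minor 3rd above D: F
Perfect 5th above D: A
Chord = D F A


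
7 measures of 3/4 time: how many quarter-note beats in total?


Time signature 3/4: the bottom number 4 means the quarter note gets one count
The top number 3 means 3 quarter-note beats per measure
Total = 3 × 7 measures
= 21 quarter-note beats


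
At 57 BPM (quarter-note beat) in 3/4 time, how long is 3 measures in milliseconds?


Reasoning:
Quarter-note beat duration = 60000 / 57 ms
Beats per measure (3/4) = 3
One measure = 3 × 60000 / 57 = 180000 / 57 ms
3 measures = 3 × 180000 / 57 = 540000 / 57
= 9473.7 ms


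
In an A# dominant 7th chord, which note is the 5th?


Reasoning:
Dominant 7th chord = root + major 3rd + perfect 5th + minor 7th
Seventh chords stack in thirds, so the letter names are A-C-E-G
Root: A#
Major 3rd above A#: C##
Perfect 5th above A#: E#
Minor 7th above A#: G#
The 5th = E#


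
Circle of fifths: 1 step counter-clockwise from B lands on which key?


Each counter-clockwise step moves down a perfect 5th (= up a perfect 4th)
From B: B → E
= E


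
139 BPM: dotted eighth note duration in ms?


Working:
One quarter-note beat = 60000 / BPM = 60000 / 139 ms
Dotted eighth note = 3/4 × quarter note
Duration = 3/4 × 60000 / 139 = 45000 / 139
= 323.7 ms


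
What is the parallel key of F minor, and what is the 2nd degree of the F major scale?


Parallel keys share the same tonic but differ in mode
F minor → parallel is F major
F major scale: F G A Bb C D E
= F major; 2nd degree = G


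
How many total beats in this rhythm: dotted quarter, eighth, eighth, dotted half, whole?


Beat values:
  dotted quarter = 1.5 beats
  eighth = 0.5 beats
  eighth = 0.5 beats
  dotted half = 3 beats
  whole = 4 beats
Sum = 1.5 + 0.5 + 0.5 + 3 + 4
= 9.5 beats


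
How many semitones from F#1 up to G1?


Absolute semitone position = octave×12 + chromatic position
F#1: 1×12 + 6 = 18
G1: 1×12 + 7 = 19
Difference = 19 - 18 = 1
= 1 semitone


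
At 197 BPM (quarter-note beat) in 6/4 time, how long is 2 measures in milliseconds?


Quarter-note beat duration = 60000 / 197 ms
Beats per measure (6/4) = 6
One measure = 6 × 60000 / 197 = 360000 / 197 ms
2 measures = 2 × 360000 / 197 = 720000 / 197
= 3654.8 ms


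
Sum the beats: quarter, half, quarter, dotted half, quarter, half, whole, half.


Step by step:
Beat values:
  quarter = 1 beat
  half = 2 beats
  quarter = 1 beat
  dotted half = 3 beats
  quarter = 1 beat
  half = 2 beats
  whole = 4 beats
  half = 2 beats
Sum = 1 + 2 + 1 + 3 + 1 + 2 + 4 + 2
= 16 beats


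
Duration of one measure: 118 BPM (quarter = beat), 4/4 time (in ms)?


Quarter-note beat duration = 60000 / 118 ms
Beats per measure (4/4) = 4
One measure = 4 × 60000 / 118 = 240000 / 118 ms
= 2033.9 ms


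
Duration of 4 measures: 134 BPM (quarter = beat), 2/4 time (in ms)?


Quarter-note beat duration = 60000 / 134 ms
Beats per measure (2/4) = 2
One measure = 2 × 60000 / 134 = 120000 / 134 ms
4 measures = 4 × 120000 / 134 = 480000 / 134
= 3582.1 ms


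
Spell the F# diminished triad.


Diminished triad = root + minor 3rd (3 semitones) + diminished 5th (6 semitones)
A triad on F# stacks thirds, so the chord tones use letter names F-A-C
Root: F#
Minor 3rd above F#: A
Diminished 5th above F#: C
Chord = F# A C


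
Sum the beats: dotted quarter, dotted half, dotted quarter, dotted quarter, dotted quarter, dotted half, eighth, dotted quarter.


Step by step:
Beat values:
  dotted quarter = 1.5 beats
  dotted half = 3 beats
  dotted quarter = 1.5 beats
  dotted quarter = 1.5 beats
  dotted quarter = 1.5 beats
  dotted half = 3 beats
  eighth = 0.5 beats
  dotted quarter = 1.5 beats
Sum = 1.5 + 3 + 1.5 + 1.5 + 1.5 + 3 + 0.5 + 1.5
= 14 beats


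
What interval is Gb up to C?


Let's work it out.
Letter names: G → C spans 4 letter names → a 4th
Semitones: Gb → C = 6 half-steps
A 4th of 6 semitones is an augmented 4th
= augmented 4th


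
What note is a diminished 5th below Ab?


A 5th spans 5 letter names, so from A we land on D
A diminished 5th = 6 semitones below Ab
Spell D at that pitch: D
= D


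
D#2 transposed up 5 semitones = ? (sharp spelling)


Step by step:
D#2: chromatic position 3 in octave 2 → absolute = 2×12 + 3 = 27
Transpose up 5: 27 + 5 = 32
32 = 2×12 + 8 → G# in octave 2
Result = G#2


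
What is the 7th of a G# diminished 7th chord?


Diminished 7th chord = root + minor 3rd + diminished 5th + diminished 7th
Seventh chords stack in thirds, so the letter names are G-B-D-F
Root: G#
Minor 3rd above G#: B
Diminished 5th above G#: D
Diminished 7th above G#: F
The 7th = F


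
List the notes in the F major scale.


Working:
Major scale pattern: W-W-H-W-W-W-H (2-2-1-2-2-2-1 semitones)
Starting from F:
  F + 2 semitones → G
  G + 2 semitones → A
  A + 1 semitone → Bb
  Bb + 2 semitones → C
  C + 2 semitones → D
  D + 2 semitones → E
  E + 1 semitone → F
Scale = F G A Bb C D E


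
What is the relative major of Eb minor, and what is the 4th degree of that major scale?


Reasoning:
The relative major shares the key signature and is a minor 3rd above the minor tonic
A minor 3rd above Eb is Gb
→ relative major of Eb minor is Gb major
Gb major scale: Gb Ab Bb Cb Db Eb F
= Gb major; 4th degree = Cb


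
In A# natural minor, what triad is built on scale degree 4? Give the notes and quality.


A# natural minor scale: A# B# C# D# E# F# G#
Diatonic triad on degree 4 stacks scale notes 4, 6, 1: D# F# A#
D#→F# = 3 semitones; D#→A# = 7 semitones → minor triad
= D# F# A# (minor)


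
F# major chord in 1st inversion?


Root position: F# A# C#
1st inversion: move root up an octave
Bass note: A#
Notes (bottom to top) = A# C# F#


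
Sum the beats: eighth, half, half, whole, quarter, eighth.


Step by step:
Beat values:
  eighth = 0.5 beats
  half = 2 beats
  half = 2 beats
  whole = 4 beats
  quarter = 1 beat
  eighth = 0.5 beats
Sum = 0.5 + 2 + 2 + 4 + 1 + 0.5
= 10 beats


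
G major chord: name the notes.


Working:
Major triad = root + major 3rd (4 semitones) + perfect 5th (7 semitones)
A triad on G stacks thirds, so the chord tones use letter names G-B-D
Root: G
Major 3rd above G: B
Perfect 5th above G: D
Chord = G B D


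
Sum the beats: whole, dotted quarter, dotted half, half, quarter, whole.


Solution.
Beat values:
  whole = 4 beats
  dotted quarter = 1.5 beats
  dotted half = 3 beats
  half = 2 beats
  quarter = 1 beat
  whole = 4 beats
Sum = 4 + 1.5 + 3 + 2 + 1 + 4
= 15.5 beats


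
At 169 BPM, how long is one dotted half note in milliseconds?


Reasoning:
One quarter-note beat = 60000 / BPM = 60000 / 169 ms
Dotted half note = 3 × quarter note
Duration = 3 × 60000 / 169 = 180000 / 169
= 1065.1 ms


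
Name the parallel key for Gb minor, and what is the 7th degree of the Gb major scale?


Step by step:
Parallel keys share the same tonic but differ in mode
Gb minor → parallel is Gb major
Gb major scale: Gb Ab Bb Cb Db Eb F
= Gb major; 7th degree = F


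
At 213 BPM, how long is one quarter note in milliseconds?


Let's work it out.
One quarter-note beat = 60000 / BPM = 60000 / 213 ms
Duration = 60000 / 213
= 281.7 ms


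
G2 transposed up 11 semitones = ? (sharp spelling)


Solution.
G2: chromatic position 7 in octave 2 → absolute = 2×12 + 7 = 31
Transpose up 11: 31 + 11 = 42
42 = 3×12 + 6 → F# in octave 3
Result = F#3


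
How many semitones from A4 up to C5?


Reasoning:
Absolute semitone position = octave×12 + chromatic position
A4: 4×12 + 9 = 57
C5: 5×12 + 0 = 60
Difference = 60 - 57 = 3
= 3 semitones


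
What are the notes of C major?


Let's work it out.
Major scale pattern: W-W-H-W-W-W-H (2-2-1-2-2-2-1 semitones)
Starting from C:
  C + 2 semitones → D
  D + 2 semitones → E
  E + 1 semitone → F
  F + 2 semitones → G
  G + 2 semitones → A
  A + 2 semitones → B
  B + 1 semitone → C
Scale = C D E F G A B


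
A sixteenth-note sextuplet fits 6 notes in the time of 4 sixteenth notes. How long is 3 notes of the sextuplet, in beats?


Let's work it out.
Sextuplet: 6 notes occupy the space of 4 sixteenth notes
Space = 4 × 1/4 = 1 beat
Each sextuplet note = 1 / 6 = 1/6 beats
3 notes = 3 × 1/6 = 1/2
= 1/2 beats


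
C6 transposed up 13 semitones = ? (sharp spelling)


C6: chromatic position 0 in octave 6 → absolute = 6×12 + 0 = 72
Transpose up 13: 72 + 13 = 85
85 = 7×12 + 1 → C# in octave 7
Result = C#7


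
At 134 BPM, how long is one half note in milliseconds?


One quarter-note beat = 60000 / BPM = 60000 / 134 ms
Half note = 2 × quarter note
Duration = 2 × 60000 / 134 = 120000 / 134
= 895.5 ms


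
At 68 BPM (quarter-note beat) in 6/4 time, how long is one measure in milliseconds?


Step by step:
Quarter-note beat duration = 60000 / 68 ms
Beats per measure (6/4) = 6
One measure = 6 × 60000 / 68 = 360000 / 68 ms
= 5294.1 ms


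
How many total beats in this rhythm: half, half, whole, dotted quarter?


Step by step:
Beat values:
  half = 2 beats
  half = 2 beats
  whole = 4 beats
  dotted quarter = 1.5 beats
Sum = 2 + 2 + 4 + 1.5
= 9.5 beats


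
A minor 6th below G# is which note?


Solution.
A 6th spans 6 letter names, so from G we land on B
A minor 6th = 8 semitones below G#
Spell B at that pitch: B#
= B#


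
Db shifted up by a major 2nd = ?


Reasoning:
major 2nd: 2 letter names, 2 semitones
Letter: D + 1 → E
Pitch: Db + 2 semitones, spelled as an E → Eb
= Eb


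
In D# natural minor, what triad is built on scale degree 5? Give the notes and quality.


Let's work it out.
D# natural minor scale: D# E# F# G# A# B C#
Diatonic triad on degree 5 stacks scale notes 5, 7, 2: A# C# E#
A#→C# = 3 semitones; A#→E# = 7 semitones → minor triad
= A# C# E# (minor)


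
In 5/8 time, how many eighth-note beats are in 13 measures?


Solution.
Time signature 5/8: the bottom number 8 means the eighth note gets one count
The top number 5 means 5 eighth-note beats per measure
Total = 5 × 13 measures
= 65 eighth-note beats


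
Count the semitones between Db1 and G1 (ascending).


Solution.
Absolute semitone position = octave×12 + chromatic position
Db1: 1×12 + 1 = 13
G1: 1×12 + 7 = 19
Difference = 19 - 13 = 6
= 6 semitones


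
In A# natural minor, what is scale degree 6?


Solution.
Natural minor scale pattern: W-H-W-W-H-W-W (2-1-2-2-1-2-2 semitones)
Starting from A#:
  A# + 2 semitones → B#
  B# + 1 semitone → C#
  C# + 2 semitones → D#
  D# + 2 semitones → E#
  E# + 1 semitone → F#
  F# + 2 semitones → G#
  G# + 2 semitones → A#
Scale: A# B# C# D# E# F# G#
Degree 6 = F#


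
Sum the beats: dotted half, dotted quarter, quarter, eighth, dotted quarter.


Beat values:
  dotted half = 3 beats
  dotted quarter = 1.5 beats
  quarter = 1 beat
  eighth = 0.5 beats
  dotted quarter = 1.5 beats
Sum = 3 + 1.5 + 1 + 0.5 + 1.5
= 7.5 beats


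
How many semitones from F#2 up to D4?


Working:
Absolute semitone position = octave×12 + chromatic position
F#2: 2×12 + 6 = 30
D4: 4×12 + 2 = 50
Difference = 50 - 30 = 20
= 20 semitones


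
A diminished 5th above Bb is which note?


Let's work it out.
A 5th spans 5 letter names, so from B we land on F
A diminished 5th = 6 semitones above Bb
Spell F at that pitch: Fb
= Fb


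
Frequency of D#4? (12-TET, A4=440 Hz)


f = 440 × 2^(n/12) where n = semitones from A4
D#4: -6 semitones from A4
f = 440 × 2^(-6/12)
f = 311.13 Hz


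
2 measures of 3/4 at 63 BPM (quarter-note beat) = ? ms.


Step by step:
Quarter-note beat duration = 60000 / 63 ms
Beats per measure (3/4) = 3
One measure = 3 × 60000 / 63 = 180000 / 63 ms
2 measures = 2 × 180000 / 63 = 360000 / 63
= 5714.3 ms


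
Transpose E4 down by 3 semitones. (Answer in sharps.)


E4: chromatic position 4 in octave 4 → absolute = 4×12 + 4 = 52
Transpose down 3: 52 - 3 = 49
49 = 4×12 + 1 → C# in octave 4
Result = C#4


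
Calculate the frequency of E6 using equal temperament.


f = 440 × 2^(n/12) where n = semitones from A4
E6: 19 semitones from A4
f = 440 × 2^(19/12)
f = 1318.51 Hz


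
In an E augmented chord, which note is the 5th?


Solution.
Augmented triad = root + major 3rd (4 semitones) + augmented 5th (8 semitones)
A triad on E stacks thirds, so the chord tones use letter names E-G-B
Root: E
Major 3rd above E: G#
Augmented 5th above E: B#
The 5th = B#


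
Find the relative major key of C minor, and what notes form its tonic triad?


Solution.
The relative major shares the key signature and is a minor 3rd above the minor tonic
A minor 3rd above C is Eb
→ relative major of C minor is Eb major
Tonic triad of Eb major = root + major 3rd + perfect 5th = Eb G Bb
= Eb major; triad = Eb G Bb


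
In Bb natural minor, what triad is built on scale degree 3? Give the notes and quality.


Bb natural minor scale: Bb C Db Eb F Gb Ab
Diatonic triad on degree 3 stacks scale notes 3, 5, 7: Db F Ab
Db→F = 4 semitones; Db→Ab = 7 semitones → major triad
= Db F Ab (major)


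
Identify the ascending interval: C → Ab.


Letter names: C → A spans 6 letter names → a 6th
Semitones: C → Ab = 8 half-steps
A 6th of 8 semitones is a minor 6th
= minor 6th


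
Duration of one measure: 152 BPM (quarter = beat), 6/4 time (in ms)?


Working:
Quarter-note beat duration = 60000 / 152 ms
Beats per measure (6/4) = 6
One measure = 6 × 60000 / 152 = 360000 / 152 ms
= 2368.4 ms


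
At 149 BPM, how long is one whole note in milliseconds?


One quarter-note beat = 60000 / BPM = 60000 / 149 ms
Whole note = 4 × quarter note
Duration = 4 × 60000 / 149 = 240000 / 149
= 1610.7 ms


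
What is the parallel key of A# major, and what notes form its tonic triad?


Working:
Parallel keys share the same tonic but differ in mode
A# major → parallel is A# minor
Tonic triad of A# minor = A# C# E#
= A# minor; triad = A# C# E#


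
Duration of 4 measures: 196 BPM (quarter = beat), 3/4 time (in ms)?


Quarter-note beat duration = 60000 / 196 ms
Beats per measure (3/4) = 3
One measure = 3 × 60000 / 196 = 180000 / 196 ms
4 measures = 4 × 180000 / 196 = 720000 / 196
= 3673.5 ms


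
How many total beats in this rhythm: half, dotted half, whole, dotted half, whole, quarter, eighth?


Beat values:
  half = 2 beats
  dotted half = 3 beats
  whole = 4 beats
  dotted half = 3 beats
  whole = 4 beats
  quarter = 1 beat
  eighth = 0.5 beats
Sum = 2 + 3 + 4 + 3 + 4 + 1 + 0.5
= 17.5 beats


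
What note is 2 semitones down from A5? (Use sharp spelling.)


A5: chromatic position 9 in octave 5 → absolute = 5×12 + 9 = 69
Transpose down 2: 69 - 2 = 67
67 = 5×12 + 7 → G in octave 5
Result = G5


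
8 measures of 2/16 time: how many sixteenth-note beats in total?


Time signature 2/16: the bottom number 16 means the sixteenth note gets one count
The top number 2 means 2 sixteenth-note beats per measure
Total = 2 × 8 measures
= 16 sixteenth-note beats


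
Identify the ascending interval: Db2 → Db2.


Letter names: D → D spans 1 letter name → a unison
Semitones: Db2 → Db2 = 0 half-steps
A unison of 0 semitones is a perfect unison
= perfect unison


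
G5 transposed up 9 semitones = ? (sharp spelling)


Working:
G5: chromatic position 7 in octave 5 → absolute = 5×12 + 7 = 67
Transpose up 9: 67 + 9 = 76
76 = 6×12 + 4 → E in octave 6
Result = E6


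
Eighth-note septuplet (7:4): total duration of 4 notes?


Septuplet: 7 notes occupy the space of 4 eighth notes
Space = 4 × 1/2 = 2 beats
Each septuplet note = 2 / 7 = 2/7 beats
4 notes = 4 × 2/7 = 8/7
= 8/7 beats


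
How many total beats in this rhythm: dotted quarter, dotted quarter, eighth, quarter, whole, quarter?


Let's work it out.
Beat values:
  dotted quarter = 1.5 beats
  dotted quarter = 1.5 beats
  eighth = 0.5 beats
  quarter = 1 beat
  whole = 4 beats
  quarter = 1 beat
Sum = 1.5 + 1.5 + 0.5 + 1 + 4 + 1
= 9.5 beats


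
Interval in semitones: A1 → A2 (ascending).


Reasoning:
Absolute semitone position = octave×12 + chromatic position
A1: 1×12 + 9 = 21
A2: 2×12 + 9 = 33
Difference = 33 - 21 = 12
= 12 semitones


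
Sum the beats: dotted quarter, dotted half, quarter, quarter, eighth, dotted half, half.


Beat values:
  dotted quarter = 1.5 beats
  dotted half = 3 beats
  quarter = 1 beat
  quarter = 1 beat
  eighth = 0.5 beats
  dotted half = 3 beats
  half = 2 beats
Sum = 1.5 + 3 + 1 + 1 + 0.5 + 3 + 2
= 12 beats


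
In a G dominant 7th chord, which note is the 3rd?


Dominant 7th chord = root + major 3rd + perfect 5th + minor 7th
Seventh chords stack in thirds, so the letter names are G-B-D-F
Root: G
Major 3rd above G: B
Perfect 5th above G: D
Minor 7th above G: F
The 3rd = B


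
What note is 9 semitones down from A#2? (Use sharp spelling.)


Reasoning:
A#2: chromatic position 10 in octave 2 → absolute = 2×12 + 10 = 34
Transpose down 9: 34 - 9 = 25
25 = 2×12 + 1 → C# in octave 2
Result = C#2


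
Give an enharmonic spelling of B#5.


Reasoning:
Enharmonic notes sound the same pitch but are spelled with different letter names
B# and C name the same pitch class
Octave numbers change at C, so B#5 = C6
= C6


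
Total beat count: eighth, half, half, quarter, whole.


Solution.
Beat values:
  eighth = 0.5 beats
  half = 2 beats
  half = 2 beats
  quarter = 1 beat
  whole = 4 beats
Sum = 0.5 + 2 + 2 + 1 + 4
= 9.5 beats


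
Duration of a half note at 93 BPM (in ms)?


Let's work it out.
One quarter-note beat = 60000 / BPM = 60000 / 93 ms
Half note = 2 × quarter note
Duration = 2 × 60000 / 93 = 120000 / 93
= 1290.3 ms


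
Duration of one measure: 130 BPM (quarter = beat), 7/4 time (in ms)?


Working:
Quarter-note beat duration = 60000 / 130 ms
Beats per measure (7/4) = 7
One measure = 7 × 60000 / 130 = 420000 / 130 ms
= 3230.8 ms


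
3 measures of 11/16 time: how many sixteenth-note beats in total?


Working:
Time signature 11/16: the bottom number 16 means the sixteenth note gets one count
The top number 11 means 11 sixteenth-note beats per measure
Total = 11 × 3 measures
= 33 sixteenth-note beats


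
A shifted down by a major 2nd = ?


major 2nd: 2 letter names, 2 semitones
Letter: A - 1 → G
Pitch: A - 2 semitones, spelled as a G → G
= G


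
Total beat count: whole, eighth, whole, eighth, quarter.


Solution.
Beat values:
  whole = 4 beats
  eighth = 0.5 beats
  whole = 4 beats
  eighth = 0.5 beats
  quarter = 1 beat
Sum = 4 + 0.5 + 4 + 0.5 + 1
= 10 beats


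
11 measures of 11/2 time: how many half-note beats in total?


Reasoning:
Time signature 11/2: the bottom number 2 means the half note gets one count
The top number 11 means 11 half-note beats per measure
Total = 11 × 11 measures
= 121 half-note beats


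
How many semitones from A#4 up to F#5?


Let's work it out.
Absolute semitone position = octave×12 + chromatic position
A#4: 4×12 + 10 = 58
F#5: 5×12 + 6 = 66
Difference = 66 - 58 = 8
= 8 semitones


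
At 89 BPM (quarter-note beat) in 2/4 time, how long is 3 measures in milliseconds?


Let's work it out.
Quarter-note beat duration = 60000 / 89 ms
Beats per measure (2/4) = 2
One measure = 2 × 60000 / 89 = 120000 / 89 ms
3 measures = 3 × 120000 / 89 = 360000 / 89
= 4044.9 ms


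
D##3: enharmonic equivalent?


Working:
Enharmonic notes sound the same pitch but are spelled with different letter names
D## and E name the same pitch class
= E3


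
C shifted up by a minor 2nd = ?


Reasoning:
minor 2nd: 2 letter names, 1 semitones
Letter: C + 1 → D
Pitch: C + 1 semitones, spelled as a D → Db
= Db


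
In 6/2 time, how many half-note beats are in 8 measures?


Reasoning:
Time signature 6/2: the bottom number 2 means the half note gets one count
The top number 6 means 6 half-note beats per measure
Total = 6 × 8 measures
= 48 half-note beats


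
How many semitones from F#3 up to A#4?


Let's work it out.
Absolute semitone position = octave×12 + chromatic position
F#3: 3×12 + 6 = 42
A#4: 4×12 + 10 = 58
Difference = 58 - 42 = 16
= 16 semitones


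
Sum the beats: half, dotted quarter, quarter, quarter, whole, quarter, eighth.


Solution.
Beat values:
  half = 2 beats
  dotted quarter = 1.5 beats
  quarter = 1 beat
  quarter = 1 beat
  whole = 4 beats
  quarter = 1 beat
  eighth = 0.5 beats
Sum = 2 + 1.5 + 1 + 1 + 4 + 1 + 0.5
= 11 beats


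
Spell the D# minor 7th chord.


Minor 7th chord = root + minor 3rd + perfect 5th + minor 7th
Seventh chords stack in thirds, so the letter names are D-F-A-C
Root: D#
Minor 3rd above D#: F#
Perfect 5th above D#: A#
Minor 7th above D#: C#
Chord = D# F# A# C#


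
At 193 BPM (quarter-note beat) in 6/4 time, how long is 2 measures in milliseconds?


Working:
Quarter-note beat duration = 60000 / 193 ms
Beats per measure (6/4) = 6
One measure = 6 × 60000 / 193 = 360000 / 193 ms
2 measures = 2 × 360000 / 193 = 720000 / 193
= 3730.6 ms


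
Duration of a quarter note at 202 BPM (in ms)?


Solution.
One quarter-note beat = 60000 / BPM = 60000 / 202 ms
Duration = 60000 / 202
= 297.0 ms


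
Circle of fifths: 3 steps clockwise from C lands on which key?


Reasoning:
Each clockwise step on the circle of fifths moves up a perfect 5th
From C: C → G → D → A
= A


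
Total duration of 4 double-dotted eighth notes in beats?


Let's work it out.
Base eighth note = 1/2 beats
Dot 1 adds half the previous value: +1/4
Dot 2 adds half the previous value: +1/8
One double-dotted eighth = 1/2 + 1/4 + 1/8 = 7/8
4 of them = 4 × 7/8 = 7/2
= 7/2 beats


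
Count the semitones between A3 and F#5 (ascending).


Let's work it out.
Absolute semitone position = octave×12 + chromatic position
A3: 3×12 + 9 = 45
F#5: 5×12 + 6 = 66
Difference = 66 - 45 = 21
= 21 semitones


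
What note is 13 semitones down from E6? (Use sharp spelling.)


E6: chromatic position 4 in octave 6 → absolute = 6×12 + 4 = 76
Transpose down 13: 76 - 13 = 63
63 = 5×12 + 3 → D# in octave 5
Result = D#5


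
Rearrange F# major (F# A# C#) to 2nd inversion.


Root position: F# A# C#
2nd inversion: move root and 3rd up an octave
Bass note: C#
Notes (bottom to top) = C# F# A#


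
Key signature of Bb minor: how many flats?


Step by step:
Flat minor keys: A(0), D(1), G(2), C(3), F(4), Bb(5), Eb(6), Ab(7)
Bb minor has 5 flats
Order of flats: Bb Eb Ab Db Gb Cb Fb → first 5: Bb, Eb, Ab, Db, Gb
= 5 flats


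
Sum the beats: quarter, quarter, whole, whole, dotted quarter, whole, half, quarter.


Working:
Beat values:
  quarter = 1 beat
  quarter = 1 beat
  whole = 4 beats
  whole = 4 beats
  dotted quarter = 1.5 beats
  whole = 4 beats
  half = 2 beats
  quarter = 1 beat
Sum = 1 + 1 + 4 + 4 + 1.5 + 4 + 2 + 1
= 18.5 beats


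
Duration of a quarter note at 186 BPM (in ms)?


Let's work it out.
One quarter-note beat = 60000 / BPM = 60000 / 186 ms
Duration = 60000 / 186
= 322.6 ms


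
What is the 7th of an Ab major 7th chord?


Step by step:
Major 7th chord = root + major 3rd + perfect 5th + major 7th
Seventh chords stack in thirds, so the letter names are A-C-E-G
Root: Ab
Major 3rd above Ab: C
Perfect 5th above Ab: Eb
Major 7th above Ab: G
The 7th = G


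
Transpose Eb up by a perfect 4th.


Working:
perfect 4th: 4 letter names, 5 semitones
Letter: E + 3 → A
Pitch: Eb + 5 semitones, spelled as an A → Ab
= Ab


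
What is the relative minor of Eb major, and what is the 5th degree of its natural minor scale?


The relative minor shares the major's key signature and starts on its 6th degree
6th degree = a major 6th above the tonic; a major 6th above Eb is C
→ relative minor of Eb major is C minor
C natural minor scale: C D Eb F G Ab Bb
= C minor; 5th degree = G


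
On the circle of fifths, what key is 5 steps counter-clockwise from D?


Solution.
Each counter-clockwise step moves down a perfect 5th (= up a perfect 4th)
From D: D → G → C → F → Bb → Eb
= Eb


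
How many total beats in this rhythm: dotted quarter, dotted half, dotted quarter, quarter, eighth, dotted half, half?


Working:
Beat values:
  dotted quarter = 1.5 beats
  dotted half = 3 beats
  dotted quarter = 1.5 beats
  quarter = 1 beat
  eighth = 0.5 beats
  dotted half = 3 beats
  half = 2 beats
Sum = 1.5 + 3 + 1.5 + 1 + 0.5 + 3 + 2
= 12.5 beats


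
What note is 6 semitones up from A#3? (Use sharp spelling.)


Solution.
A#3: chromatic position 10 in octave 3 → absolute = 3×12 + 10 = 46
Transpose up 6: 46 + 6 = 52
52 = 4×12 + 4 → E in octave 4
Result = E4


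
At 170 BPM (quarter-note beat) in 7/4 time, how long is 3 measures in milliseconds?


Step by step:
Quarter-note beat duration = 60000 / 170 ms
Beats per measure (7/4) = 7
One measure = 7 × 60000 / 170 = 420000 / 170 ms
3 measures = 3 × 420000 / 170 = 1260000 / 170
= 7411.8 ms


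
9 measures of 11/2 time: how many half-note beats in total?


Time signature 11/2: the bottom number 2 means the half note gets one count
The top number 11 means 11 half-note beats per measure
Total = 11 × 9 measures
= 99 half-note beats


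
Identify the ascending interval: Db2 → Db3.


Let's work it out.
Letter names: D → D spans 8 letter names → an octave
Semitones: Db2 → Db3 = 12 half-steps
An octave of 12 semitones is a perfect octave
= perfect octave


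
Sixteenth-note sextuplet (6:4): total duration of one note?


Reasoning:
Sextuplet: 6 notes occupy the space of 4 sixteenth notes
Space = 4 × 1/4 = 1 beat
Each sextuplet note = 1 / 6 = 1/6 beats
= 1/6 beats


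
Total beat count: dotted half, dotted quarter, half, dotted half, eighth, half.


Step by step:
Beat values:
  dotted half = 3 beats
  dotted quarter = 1.5 beats
  half = 2 beats
  dotted half = 3 beats
  eighth = 0.5 beats
  half = 2 beats
Sum = 3 + 1.5 + 2 + 3 + 0.5 + 2
= 12 beats


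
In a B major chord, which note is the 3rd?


Working:
Major triad = root + major 3rd (4 semitones) + perfect 5th (7 semitones)
A triad on B stacks thirds, so the chord tones use letter names B-D-F
Root: B
Major 3rd above B: D#
Perfect 5th above B: F#
The 3rd = D#


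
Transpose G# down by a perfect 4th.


Reasoning:
perfect 4th: 4 letter names, 5 semitones
Letter: G - 3 → D
Pitch: G# - 5 semitones, spelled as a D → D#
= D#


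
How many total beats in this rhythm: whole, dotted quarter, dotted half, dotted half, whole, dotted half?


Reasoning:
Beat values:
  whole = 4 beats
  dotted quarter = 1.5 beats
  dotted half = 3 beats
  dotted half = 3 beats
  whole = 4 beats
  dotted half = 3 beats
Sum = 4 + 1.5 + 3 + 3 + 4 + 3
= 18.5 beats


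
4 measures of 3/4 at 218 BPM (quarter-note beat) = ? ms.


Quarter-note beat duration = 60000 / 218 ms
Beats per measure (3/4) = 3
One measure = 3 × 60000 / 218 = 180000 / 218 ms
4 measures = 4 × 180000 / 218 = 720000 / 218
= 3302.8 ms


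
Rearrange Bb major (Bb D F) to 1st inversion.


Reasoning:
Root position: Bb D F
1st inversion: move root up an octave
Bass note: D
Notes (bottom to top) = D F Bb


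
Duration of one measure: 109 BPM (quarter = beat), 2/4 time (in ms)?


Reasoning:
Quarter-note beat duration = 60000 / 109 ms
Beats per measure (2/4) = 2
One measure = 2 × 60000 / 109 = 120000 / 109 ms
= 1100.9 ms


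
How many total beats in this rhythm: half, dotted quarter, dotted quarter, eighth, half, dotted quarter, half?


Let's work it out.
Beat values:
  half = 2 beats
  dotted quarter = 1.5 beats
  dotted quarter = 1.5 beats
  eighth = 0.5 beats
  half = 2 beats
  dotted quarter = 1.5 beats
  half = 2 beats
Sum = 2 + 1.5 + 1.5 + 0.5 + 2 + 1.5 + 2
= 11 beats


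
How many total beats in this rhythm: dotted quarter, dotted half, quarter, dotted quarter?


Beat values:
  dotted quarter = 1.5 beats
  dotted half = 3 beats
  quarter = 1 beat
  dotted quarter = 1.5 beats
Sum = 1.5 + 3 + 1 + 1.5
= 7 beats


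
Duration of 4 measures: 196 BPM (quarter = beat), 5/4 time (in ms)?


Solution.
Quarter-note beat duration = 60000 / 196 ms
Beats per measure (5/4) = 5
One measure = 5 × 60000 / 196 = 300000 / 196 ms
4 measures = 4 × 300000 / 196 = 1200000 / 196
= 6122.4 ms


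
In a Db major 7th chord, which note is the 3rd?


Solution.
Major 7th chord = root + major 3rd + perfect 5th + major 7th
Seventh chords stack in thirds, so the letter names are D-F-A-C
Root: Db
Major 3rd above Db: F
Perfect 5th above Db: Ab
Major 7th above Db: C
The 3rd = F


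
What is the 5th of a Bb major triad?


Working:
Major triad = root + major 3rd (4 semitones) + perfect 5th (7 semitones)
A triad on Bb stacks thirds, so the chord tones use letter names B-D-F
Root: Bb
Major 3rd above Bb: D
Perfect 5th above Bb: F
The 5th = F


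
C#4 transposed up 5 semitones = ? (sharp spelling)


Reasoning:
C#4: chromatic position 1 in octave 4 → absolute = 4×12 + 1 = 49
Transpose up 5: 49 + 5 = 54
54 = 4×12 + 6 → F# in octave 4
Result = F#4


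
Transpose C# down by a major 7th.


Let's work it out.
major 7th: 7 letter names, 11 semitones
Letter: C - 6 → D
Pitch: C# - 11 semitones, spelled as a D → D
= D


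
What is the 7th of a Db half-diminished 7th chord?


Reasoning:
Half-diminished 7th chord = root + minor 3rd + diminished 5th + minor 7th
Seventh chords stack in thirds, so the letter names are D-F-A-C
Root: Db
Minor 3rd above Db: Fb
Diminished 5th above Db: Abb
Minor 7th above Db: Cb
The 7th = Cb


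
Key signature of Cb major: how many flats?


Step by step:
Flat major keys: C(0), F(1), Bb(2), Eb(3), Ab(4), Db(5), Gb(6), Cb(7)
Cb major has 7 flats
Order of flats: Bb Eb Ab Db Gb Cb Fb → first 7: Bb, Eb, Ab, Db, Gb, Cb, Fb
= 7 flats


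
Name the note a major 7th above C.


Reasoning:
A 7th spans 7 letter names, so from C we land on B
A major 7th = 11 semitones above C
Spell B at that pitch: B
= B


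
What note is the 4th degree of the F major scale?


Major scale pattern: W-W-H-W-W-W-H (2-2-1-2-2-2-1 semitones)
Starting from F:
  F + 2 semitones → G
  G + 2 semitones → A
  A + 1 semitone → Bb
  Bb + 2 semitones → C
  C + 2 semitones → D
  D + 2 semitones → E
  E + 1 semitone → F
Scale: F G A Bb C D E
Degree 4 = Bb


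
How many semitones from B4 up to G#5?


Absolute semitone position = octave×12 + chromatic position
B4: 4×12 + 11 = 59
G#5: 5×12 + 8 = 68
Difference = 68 - 59 = 9
= 9 semitones


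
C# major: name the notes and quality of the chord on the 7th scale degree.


Solution.
C# major scale: C# D# E# F# G# A# B#
Diatonic triad on degree 7 stacks scale notes 7, 2, 4: B# D# F#
B#→D# = 3 semitones; B#→F# = 6 semitones → diminished triad
= B# D# F# (diminished)


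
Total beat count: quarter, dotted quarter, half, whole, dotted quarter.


Solution.
Beat values:
  quarter = 1 beat
  dotted quarter = 1.5 beats
  half = 2 beats
  whole = 4 beats
  dotted quarter = 1.5 beats
Sum = 1 + 1.5 + 2 + 4 + 1.5
= 10 beats


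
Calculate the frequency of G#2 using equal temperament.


Let's work it out.
f = 440 × 2^(n/12) where n = semitones from A4
G#2: -25 semitones from A4
f = 440 × 2^(-25/12)
f = 103.83 Hz


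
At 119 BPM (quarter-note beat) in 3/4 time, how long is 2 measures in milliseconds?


Step by step:
Quarter-note beat duration = 60000 / 119 ms
Beats per measure (3/4) = 3
One measure = 3 × 60000 / 119 = 180000 / 119 ms
2 measures = 2 × 180000 / 119 = 360000 / 119
= 3025.2 ms


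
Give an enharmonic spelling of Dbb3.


Step by step:
Enharmonic notes sound the same pitch but are spelled with different letter names
Dbb and C name the same pitch class
= C3


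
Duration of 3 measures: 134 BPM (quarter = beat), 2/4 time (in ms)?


Let's work it out.
Quarter-note beat duration = 60000 / 134 ms
Beats per measure (2/4) = 2
One measure = 2 × 60000 / 134 = 120000 / 134 ms
3 measures = 3 × 120000 / 134 = 360000 / 134
= 2686.6 ms


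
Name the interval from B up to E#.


Step by step:
Letter names: B → E spans 4 letter names → a 4th
Semitones: B → E# = 6 half-steps
A 4th of 6 semitones is an augmented 4th
= augmented 4th


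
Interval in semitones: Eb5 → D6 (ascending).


Reasoning:
Absolute semitone position = octave×12 + chromatic position
Eb5: 5×12 + 3 = 63
D6: 6×12 + 2 = 74
Difference = 74 - 63 = 11
= 11 semitones


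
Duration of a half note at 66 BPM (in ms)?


Working:
One quarter-note beat = 60000 / BPM = 60000 / 66 ms
Half note = 2 × quarter note
Duration = 2 × 60000 / 66 = 120000 / 66
= 1818.2 ms


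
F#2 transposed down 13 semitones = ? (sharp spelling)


Let's work it out.
F#2: chromatic position 6 in octave 2 → absolute = 2×12 + 6 = 30
Transpose down 13: 30 - 13 = 17
17 = 1×12 + 5 → F in octave 1
Result = F1


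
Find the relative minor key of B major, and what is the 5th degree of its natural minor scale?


Reasoning:
The relative minor shares the major's key signature and starts on its 6th degree
6th degree = a major 6th above the tonic; a major 6th above B is G#
→ relative minor of B major is G# minor
G# natural minor scale: G# A# B C# D# E F#
= G# minor; 5th degree = D#


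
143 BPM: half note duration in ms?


Step by step:
One quarter-note beat = 60000 / BPM = 60000 / 143 ms
Half note = 2 × quarter note
Duration = 2 × 60000 / 143 = 120000 / 143
= 839.2 ms


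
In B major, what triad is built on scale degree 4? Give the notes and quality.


Working:
B major scale: B C# D# E F# G# A#
Diatonic triad on degree 4 stacks scale notes 4, 6, 1: E G# B
E→G# = 4 semitones; E→B = 7 semitones → major triad
= E G# B (major)


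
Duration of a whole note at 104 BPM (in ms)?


Reasoning:
One quarter-note beat = 60000 / BPM = 60000 / 104 ms
Whole note = 4 × quarter note
Duration = 4 × 60000 / 104 = 240000 / 104
= 2307.7 ms


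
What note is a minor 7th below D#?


Reasoning:
A 7th spans 7 letter names, so from D we land on E
A minor 7th = 10 semitones below D#
Spell E at that pitch: E#
= E#


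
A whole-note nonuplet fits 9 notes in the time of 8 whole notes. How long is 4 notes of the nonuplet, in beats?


Nonuplet: 9 notes occupy the space of 8 whole notes
Space = 8 × 4 = 32 beats
Each nonuplet note = 32 / 9 = 32/9 beats
4 notes = 4 × 32/9 = 128/9
= 128/9 beats


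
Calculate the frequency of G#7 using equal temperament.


f = 440 × 2^(n/12) where n = semitones from A4
G#7: 35 semitones from A4
f = 440 × 2^(35/12)
f = 3322.44 Hz


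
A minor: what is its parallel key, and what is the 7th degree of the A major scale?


Parallel keys share the same tonic but differ in mode
A minor → parallel is A major
A major scale: A B C# D E F# G#
= A major; 7th degree = G#


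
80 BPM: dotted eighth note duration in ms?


Working:
One quarter-note beat = 60000 / BPM = 60000 / 80 ms
Dotted eighth note = 3/4 × quarter note
Duration = 3/4 × 60000 / 80 = 45000 / 80
= 562.5 ms


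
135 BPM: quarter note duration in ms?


Let's work it out.
One quarter-note beat = 60000 / BPM = 60000 / 135 ms
Duration = 60000 / 135
= 444.4 ms
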